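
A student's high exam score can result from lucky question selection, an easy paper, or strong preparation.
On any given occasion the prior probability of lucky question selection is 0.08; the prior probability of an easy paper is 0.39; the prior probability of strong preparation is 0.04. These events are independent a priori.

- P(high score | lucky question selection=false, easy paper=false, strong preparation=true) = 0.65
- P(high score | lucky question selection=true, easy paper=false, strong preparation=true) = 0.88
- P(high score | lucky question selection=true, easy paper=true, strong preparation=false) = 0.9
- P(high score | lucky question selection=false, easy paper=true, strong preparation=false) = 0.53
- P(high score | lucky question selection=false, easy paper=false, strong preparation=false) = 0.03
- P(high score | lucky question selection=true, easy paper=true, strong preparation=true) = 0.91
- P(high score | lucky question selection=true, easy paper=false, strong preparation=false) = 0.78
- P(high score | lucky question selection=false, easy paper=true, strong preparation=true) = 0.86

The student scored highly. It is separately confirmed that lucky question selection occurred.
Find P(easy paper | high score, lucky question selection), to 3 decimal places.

By total probability over the 4 (easy paper, strong preparation) configurations:
  P(high score | lucky question selection) = 0.78·0.61·0.96 + 0.88·0.61·0.04 + 0.9·0.39·0.96 + 0.91·0.39·0.04
        = 0.456768 + 0.021472 + 0.336960 + 0.014196 = 0.829396
Configurations with easy paper contribute 0.351156, so
  P(easy paper | high score, lucky question selection) = 0.351156 / 0.829396 ≈ 0.423

P(easy paper | high score, lucky question selection) ≈ 0.423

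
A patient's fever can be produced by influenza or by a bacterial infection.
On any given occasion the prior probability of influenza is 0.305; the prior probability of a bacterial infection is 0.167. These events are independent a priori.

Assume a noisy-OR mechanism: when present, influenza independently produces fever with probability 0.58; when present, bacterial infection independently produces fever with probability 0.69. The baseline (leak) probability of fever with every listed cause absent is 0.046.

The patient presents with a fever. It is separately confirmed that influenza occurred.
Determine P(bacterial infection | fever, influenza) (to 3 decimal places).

Under noisy-OR, P(fever | causes) = 1 − (1−0.046)·∏(1−qᵢ) over the active causes.
P(fever | influenza) = 0.59932×0.833 + 0.875789×0.167 = 0.499234 + 0.146257 = 0.645491
Restricting to configurations with bacterial infection present: 0.875789×0.167 = 0.146257.
Hence the posterior is 0.146257/0.645491 ≈ 0.227.

P(bacterial infection | fever, influenza) ≈ 0.227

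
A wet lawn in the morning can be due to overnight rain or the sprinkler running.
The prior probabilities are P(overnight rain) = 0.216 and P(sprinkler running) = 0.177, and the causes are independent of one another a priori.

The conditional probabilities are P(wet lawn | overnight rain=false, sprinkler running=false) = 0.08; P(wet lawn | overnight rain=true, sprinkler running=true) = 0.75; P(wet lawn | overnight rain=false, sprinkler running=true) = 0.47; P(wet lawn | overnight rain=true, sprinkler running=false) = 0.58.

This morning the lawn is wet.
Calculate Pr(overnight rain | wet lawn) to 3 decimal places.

P(wet lawn) = 0.08*0.784*0.823 + 0.47*0.784*0.177 + 0.58*0.216*0.823 + 0.75*0.216*0.177 = 0.051619 + 0.065221 + 0.103105 + 0.028674 = 0.248619
The overnight rain-present share is 0.103105 + 0.028674 = 0.131779.
So P(overnight rain | wet lawn) = 0.131779/0.248619 ≈ 0.530.

Pr(overnight rain | wet lawn) ≈ 0.530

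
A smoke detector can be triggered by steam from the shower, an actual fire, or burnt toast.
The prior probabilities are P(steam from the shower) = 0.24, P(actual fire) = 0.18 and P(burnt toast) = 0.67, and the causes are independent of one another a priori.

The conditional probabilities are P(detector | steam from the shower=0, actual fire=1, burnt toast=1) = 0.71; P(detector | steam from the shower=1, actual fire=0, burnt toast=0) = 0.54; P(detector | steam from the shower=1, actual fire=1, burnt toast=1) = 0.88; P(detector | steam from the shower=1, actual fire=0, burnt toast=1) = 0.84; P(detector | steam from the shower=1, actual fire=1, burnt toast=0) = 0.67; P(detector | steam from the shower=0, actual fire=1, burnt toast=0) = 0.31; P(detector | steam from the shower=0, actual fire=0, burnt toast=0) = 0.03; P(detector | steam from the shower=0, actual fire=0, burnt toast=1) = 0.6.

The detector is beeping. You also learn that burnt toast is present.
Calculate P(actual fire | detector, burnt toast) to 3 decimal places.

P(actual fire | detector, burnt toast) ≈ 0.200

P(detector | burnt toast) = 0.6×0.76×0.82 + 0.71×0.76×0.18 + 0.84×0.24×0.82 + 0.88×0.24×0.18 = 0.373920 + 0.097128 + 0.165312 + 0.038016 = 0.674376
The actual fire-present share is 0.097128 + 0.038016 = 0.135144.
So P(actual fire | detector, burnt toast) = 0.135144/0.674376 ≈ 0.200.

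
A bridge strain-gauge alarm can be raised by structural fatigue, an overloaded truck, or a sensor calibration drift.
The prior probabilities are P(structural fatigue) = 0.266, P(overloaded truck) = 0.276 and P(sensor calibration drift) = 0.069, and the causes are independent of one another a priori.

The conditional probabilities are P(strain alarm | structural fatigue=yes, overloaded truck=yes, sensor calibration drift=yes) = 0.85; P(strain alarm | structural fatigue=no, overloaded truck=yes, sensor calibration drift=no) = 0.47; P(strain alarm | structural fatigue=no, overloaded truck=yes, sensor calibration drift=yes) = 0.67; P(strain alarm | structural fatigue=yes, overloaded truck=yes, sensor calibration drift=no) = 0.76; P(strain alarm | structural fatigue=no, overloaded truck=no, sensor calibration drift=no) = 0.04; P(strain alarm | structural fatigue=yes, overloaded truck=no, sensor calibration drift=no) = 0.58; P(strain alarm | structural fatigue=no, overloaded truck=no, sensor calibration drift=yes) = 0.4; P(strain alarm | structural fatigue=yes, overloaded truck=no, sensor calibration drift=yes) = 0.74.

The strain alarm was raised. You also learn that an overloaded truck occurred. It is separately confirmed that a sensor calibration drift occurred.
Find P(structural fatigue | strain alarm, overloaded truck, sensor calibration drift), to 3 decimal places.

P(structural fatigue | strain alarm, overloaded truck, sensor calibration drift) ≈ 0.315

By total probability over both values of structural fatigue:
  P(strain alarm | overloaded truck, sensor calibration drift) = 0.67*0.734 + 0.85*0.266
        = 0.491780 + 0.226100 = 0.717880
Keeping only the structural fatigue-present terms gives 0.226100, so
  P(structural fatigue | strain alarm, overloaded truck, sensor calibration drift) = 0.226100 / 0.717880 ≈ 0.315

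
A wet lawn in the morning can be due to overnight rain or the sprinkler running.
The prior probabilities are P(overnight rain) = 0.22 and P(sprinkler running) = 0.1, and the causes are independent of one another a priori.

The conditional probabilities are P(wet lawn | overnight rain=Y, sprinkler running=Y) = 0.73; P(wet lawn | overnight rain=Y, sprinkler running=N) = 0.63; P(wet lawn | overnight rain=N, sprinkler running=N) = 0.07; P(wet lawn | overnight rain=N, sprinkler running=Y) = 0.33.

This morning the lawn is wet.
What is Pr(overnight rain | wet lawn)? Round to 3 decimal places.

P(wet lawn) = 0.07*0.78*0.9 + 0.33*0.78*0.1 + 0.63*0.22*0.9 + 0.73*0.22*0.1 = 0.049140 + 0.025740 + 0.124740 + 0.016060 = 0.215680
Of this, 0.140800 comes from 0.124740 + 0.016060 (the overnight rain=true cases).
P(overnight rain | wet lawn) = 0.140800 / 0.215680 ≈ 0.653

Pr(overnight rain | wet lawn) ≈ 0.653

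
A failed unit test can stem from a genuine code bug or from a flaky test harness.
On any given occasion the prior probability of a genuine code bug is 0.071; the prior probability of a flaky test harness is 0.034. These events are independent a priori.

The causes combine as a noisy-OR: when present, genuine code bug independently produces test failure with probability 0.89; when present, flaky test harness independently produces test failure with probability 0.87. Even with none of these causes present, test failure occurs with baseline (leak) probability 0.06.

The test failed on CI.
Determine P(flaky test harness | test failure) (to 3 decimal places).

P(flaky test harness | test failure) ≈ 0.207

Under noisy-OR, P(test failure | causes) = 1 − (1−0.06)·∏(1−qᵢ) over the active causes.
Numerator (weight on configurations with flaky test harness): 0.027726 + 0.002382 = 0.030108
Normalizer over all consistent configurations: 0.06·0.929·0.966 + 0.8778·0.929·0.034 + 0.8966·0.071·0.966 + 0.986558·0.071·0.034 = 0.145447
P(flaky test harness | test failure) = 0.030108/0.145447 ≈ 0.207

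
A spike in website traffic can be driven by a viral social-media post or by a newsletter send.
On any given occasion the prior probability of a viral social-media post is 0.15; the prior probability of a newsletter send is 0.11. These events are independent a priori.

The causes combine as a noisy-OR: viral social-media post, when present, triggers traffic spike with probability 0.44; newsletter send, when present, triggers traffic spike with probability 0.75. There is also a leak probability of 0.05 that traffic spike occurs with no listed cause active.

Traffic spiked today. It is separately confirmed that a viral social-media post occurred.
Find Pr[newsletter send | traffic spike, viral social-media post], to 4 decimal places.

Pr[newsletter send | traffic spike, viral social-media post] ≈ 0.1863

Under noisy-OR, P(traffic spike | causes) = 1 − (1−0.05)·∏(1−qᵢ) over the active causes.
By total probability over both values of newsletter send:
  P(traffic spike | viral social-media post) = 0.468·0.89 + 0.867·0.11
        = 0.416520 + 0.095370 = 0.511890
Configurations with newsletter send contribute 0.095370, so
  P(newsletter send | traffic spike, viral social-media post) = 0.095370 / 0.511890 ≈ 0.1863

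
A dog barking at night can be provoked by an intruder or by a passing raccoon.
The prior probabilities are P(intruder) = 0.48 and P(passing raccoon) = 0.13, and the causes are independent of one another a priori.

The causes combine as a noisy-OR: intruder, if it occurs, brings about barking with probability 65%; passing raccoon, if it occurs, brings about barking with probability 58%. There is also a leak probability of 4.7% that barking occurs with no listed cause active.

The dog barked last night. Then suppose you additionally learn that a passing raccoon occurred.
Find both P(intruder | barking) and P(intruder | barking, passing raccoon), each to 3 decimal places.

Under noisy-OR, P(barking | causes) = 1 − (1−0.047)·∏(1−qᵢ) over the active causes.
Enumerate the 4 (intruder, passing raccoon) configurations and weight by the priors:
  P(barking) = 0.047·0.52·0.87 + 0.59974·0.52·0.13 + 0.66645·0.48·0.87 + 0.859909·0.48·0.13
        = 0.021263 + 0.040542 + 0.278310 + 0.053658 = 0.393773
Keeping only the intruder-present terms gives 0.331968, so
  P(intruder | barking) = 0.331968 / 0.393773 ≈ 0.843

With the extra evidence:
P(barking | passing raccoon) = 0.59974*0.52 + 0.859909*0.48 = 0.311865 + 0.412756 = 0.724621
The intruder-present share is 0.859909*0.48 = 0.412756.
P(intruder | barking, passing raccoon) = 0.412756 / 0.724621 ≈ 0.570

P(intruder | barking) ≈ 0.843; P(intruder | barking, passing raccoon) ≈ 0.570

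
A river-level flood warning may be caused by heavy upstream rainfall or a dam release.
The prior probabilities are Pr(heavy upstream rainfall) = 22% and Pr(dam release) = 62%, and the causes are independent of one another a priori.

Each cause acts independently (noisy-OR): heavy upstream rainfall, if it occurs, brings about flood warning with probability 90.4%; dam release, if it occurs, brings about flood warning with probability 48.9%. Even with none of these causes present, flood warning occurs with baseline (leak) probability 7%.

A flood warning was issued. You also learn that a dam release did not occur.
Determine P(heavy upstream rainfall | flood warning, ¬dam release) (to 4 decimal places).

P(heavy upstream rainfall | flood warning, ¬dam release) ≈ 0.7858

Under noisy-OR, P(flood warning | causes) = 1 − (1−0.07)·∏(1−qᵢ) over the active causes.
Weight on heavy upstream rainfall=true, given the evidence: 0.91072·0.22 = 0.200358
Denominator P(flood warning | ¬dam release): 0.07·0.78 + 0.91072·0.22 = 0.254958
Posterior = 0.200358 / 0.254958 ≈ 0.7858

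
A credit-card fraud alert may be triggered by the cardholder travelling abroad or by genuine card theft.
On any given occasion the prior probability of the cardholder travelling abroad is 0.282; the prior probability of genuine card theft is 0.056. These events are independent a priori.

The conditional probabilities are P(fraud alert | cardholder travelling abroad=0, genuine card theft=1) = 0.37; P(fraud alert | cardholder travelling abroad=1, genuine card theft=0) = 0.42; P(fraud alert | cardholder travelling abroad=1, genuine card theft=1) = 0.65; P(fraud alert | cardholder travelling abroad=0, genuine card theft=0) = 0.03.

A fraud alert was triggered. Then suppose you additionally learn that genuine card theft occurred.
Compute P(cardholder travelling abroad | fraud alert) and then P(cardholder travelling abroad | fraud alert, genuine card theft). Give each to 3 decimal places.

P(cardholder travelling abroad | fraud alert) ≈ 0.776; P(cardholder travelling abroad | fraud alert, genuine card theft) ≈ 0.408

Sum P(fraud alert|·) weighted by the priors over the 4 (cardholder travelling abroad, genuine card theft) configurations:
  P(fraud alert) = 0.03×0.718×0.944 + 0.37×0.718×0.056 + 0.42×0.282×0.944 + 0.65×0.282×0.056
        = 0.020334 + 0.014877 + 0.111807 + 0.010265 = 0.157283
The terms with cardholder travelling abroad present sum to 0.122072, so
  P(cardholder travelling abroad | fraud alert) = 0.122072 / 0.157283 ≈ 0.776

Now also conditioning on genuine card theft=true:
Sum P(fraud alert|·) weighted by the priors over both values of cardholder travelling abroad:
  P(fraud alert | genuine card theft) = 0.37·0.718 + 0.65·0.282
        = 0.265660 + 0.183300 = 0.448960
Keeping only the cardholder travelling abroad-present terms gives 0.183300, so
  P(cardholder travelling abroad | fraud alert, genuine card theft) = 0.183300 / 0.448960 ≈ 0.408
— genuine card theft explains away the evidence for cardholder travelling abroad.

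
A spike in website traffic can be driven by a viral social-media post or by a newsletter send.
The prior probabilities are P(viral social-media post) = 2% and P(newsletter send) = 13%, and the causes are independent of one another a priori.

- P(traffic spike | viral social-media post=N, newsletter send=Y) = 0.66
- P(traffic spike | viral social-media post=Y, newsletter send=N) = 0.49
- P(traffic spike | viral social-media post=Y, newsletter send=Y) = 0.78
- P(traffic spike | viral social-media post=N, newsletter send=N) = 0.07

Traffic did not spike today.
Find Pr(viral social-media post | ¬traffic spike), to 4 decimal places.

Pr(viral social-media post | ¬traffic spike) ≈ 0.0112

Sum P(¬traffic spike|·) weighted by the priors over the 4 (viral social-media post, newsletter send) configurations:
  P(¬traffic spike) = 0.93×0.98×0.87 + 0.34×0.98×0.13 + 0.51×0.02×0.87 + 0.22×0.02×0.13
        = 0.792918 + 0.043316 + 0.008874 + 0.000572 = 0.845680
Configurations with viral social-media post contribute 0.009446, so
  P(viral social-media post | ¬traffic spike) = 0.009446 / 0.845680 ≈ 0.0112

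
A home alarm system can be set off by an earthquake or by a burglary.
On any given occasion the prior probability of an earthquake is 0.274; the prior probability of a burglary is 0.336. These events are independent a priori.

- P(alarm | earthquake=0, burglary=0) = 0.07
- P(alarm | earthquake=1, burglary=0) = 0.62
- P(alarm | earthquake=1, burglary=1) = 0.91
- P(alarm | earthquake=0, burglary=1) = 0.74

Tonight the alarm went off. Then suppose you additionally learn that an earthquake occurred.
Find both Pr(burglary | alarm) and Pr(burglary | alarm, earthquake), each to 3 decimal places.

Enumerate the 4 (earthquake, burglary) configurations and weight by the priors:
  P(alarm) = 0.07·0.726·0.664 + 0.74·0.726·0.336 + 0.62·0.274·0.664 + 0.91·0.274·0.336
        = 0.033744 + 0.180513 + 0.112800 + 0.083778 = 0.410835
Keeping only the burglary-present terms gives 0.264291, so
  P(burglary | alarm) = 0.264291 / 0.410835 ≈ 0.643

Now also conditioning on earthquake=true:
P(alarm | earthquake) = 0.62·0.664 + 0.91·0.336 = 0.411680 + 0.305760 = 0.717440
Restricting to configurations with burglary present: 0.91·0.336 = 0.305760.
So P(burglary | alarm, earthquake) = 0.305760/0.717440 ≈ 0.426.

Pr(burglary | alarm) ≈ 0.643; Pr(burglary | alarm, earthquake) ≈ 0.426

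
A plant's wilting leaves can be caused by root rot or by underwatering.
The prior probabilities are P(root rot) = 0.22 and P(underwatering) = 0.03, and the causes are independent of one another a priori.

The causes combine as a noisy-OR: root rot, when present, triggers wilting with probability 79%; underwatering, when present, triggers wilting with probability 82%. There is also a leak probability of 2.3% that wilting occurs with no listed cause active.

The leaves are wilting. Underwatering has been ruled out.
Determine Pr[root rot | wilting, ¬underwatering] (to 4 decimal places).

Pr[root rot | wilting, ¬underwatering] ≈ 0.9070

Under noisy-OR, P(wilting | causes) = 1 − (1−0.023)·∏(1−qᵢ) over the active causes.
P(wilting | ¬underwatering) = 0.023*0.78 + 0.79483*0.22 = 0.017940 + 0.174863 = 0.192803
Restricting to configurations with root rot present: 0.79483*0.22 = 0.174863.
P(root rot | wilting, ¬underwatering) = 0.174863 / 0.192803 ≈ 0.9070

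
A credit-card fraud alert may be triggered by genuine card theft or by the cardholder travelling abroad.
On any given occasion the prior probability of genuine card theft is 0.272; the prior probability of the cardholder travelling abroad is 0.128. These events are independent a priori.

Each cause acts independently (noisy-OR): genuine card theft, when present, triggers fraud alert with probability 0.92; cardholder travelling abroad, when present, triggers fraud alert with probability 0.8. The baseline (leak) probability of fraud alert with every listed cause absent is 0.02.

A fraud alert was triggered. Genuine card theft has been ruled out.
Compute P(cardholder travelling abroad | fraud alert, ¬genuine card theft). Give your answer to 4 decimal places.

Under noisy-OR, P(fraud alert | causes) = 1 − (1−0.02)·∏(1−qᵢ) over the active causes.
For the numerator, keep only cardholder travelling abroad=true terms: 0.804*0.128 = 0.102912
Denominator P(fraud alert | ¬genuine card theft): 0.02*0.872 + 0.804*0.128 = 0.120352
P(cardholder travelling abroad | fraud alert, ¬genuine card theft) = 0.102912/0.120352 ≈ 0.8551

P(cardholder travelling abroad | fraud alert, ¬genuine card theft) ≈ 0.8551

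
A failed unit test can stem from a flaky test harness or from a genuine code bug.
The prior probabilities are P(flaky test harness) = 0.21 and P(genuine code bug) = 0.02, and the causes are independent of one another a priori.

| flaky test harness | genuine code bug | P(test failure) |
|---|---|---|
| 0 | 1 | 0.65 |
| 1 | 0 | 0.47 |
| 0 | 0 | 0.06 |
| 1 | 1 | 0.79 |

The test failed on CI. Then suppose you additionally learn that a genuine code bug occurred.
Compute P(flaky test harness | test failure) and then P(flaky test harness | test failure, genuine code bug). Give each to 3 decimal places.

Enumerate the 4 (flaky test harness, genuine code bug) configurations and weight by the priors:
  P(test failure) = 0.06×0.79×0.98 + 0.65×0.79×0.02 + 0.47×0.21×0.98 + 0.79×0.21×0.02
        = 0.046452 + 0.010270 + 0.096726 + 0.003318 = 0.156766
Keeping only the flaky test harness-present terms gives 0.100044, so
  P(flaky test harness | test failure) = 0.100044 / 0.156766 ≈ 0.638

With the extra evidence:
P(test failure | genuine code bug) = 0.65×0.79 + 0.79×0.21 = 0.513500 + 0.165900 = 0.679400
Restricting to configurations with flaky test harness present: 0.79×0.21 = 0.165900.
Hence the posterior is 0.165900/0.679400 ≈ 0.244.

P(flaky test harness | test failure) ≈ 0.638; P(flaky test harness | test failure, genuine code bug) ≈ 0.244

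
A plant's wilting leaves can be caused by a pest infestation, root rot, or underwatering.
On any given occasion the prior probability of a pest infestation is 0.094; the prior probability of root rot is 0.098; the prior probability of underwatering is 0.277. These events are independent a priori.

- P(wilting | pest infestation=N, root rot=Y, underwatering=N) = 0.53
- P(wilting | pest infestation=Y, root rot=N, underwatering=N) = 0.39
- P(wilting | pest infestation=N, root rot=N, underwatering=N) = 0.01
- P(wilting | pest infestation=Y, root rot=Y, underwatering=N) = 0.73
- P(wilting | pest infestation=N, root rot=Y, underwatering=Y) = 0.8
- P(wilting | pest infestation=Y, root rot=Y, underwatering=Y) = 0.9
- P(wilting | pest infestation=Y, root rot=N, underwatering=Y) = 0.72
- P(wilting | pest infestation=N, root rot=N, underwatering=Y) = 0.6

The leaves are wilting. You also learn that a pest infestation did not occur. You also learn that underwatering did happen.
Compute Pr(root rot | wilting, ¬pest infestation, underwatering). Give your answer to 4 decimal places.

Weight on root rot=true, given the evidence: 0.8*0.098 = 0.078400
The normalizing constant is 0.6*0.902 + 0.8*0.098 = 0.619600
Posterior = 0.078400 / 0.619600 ≈ 0.1265

Pr(root rot | wilting, ¬pest infestation, underwatering) ≈ 0.1265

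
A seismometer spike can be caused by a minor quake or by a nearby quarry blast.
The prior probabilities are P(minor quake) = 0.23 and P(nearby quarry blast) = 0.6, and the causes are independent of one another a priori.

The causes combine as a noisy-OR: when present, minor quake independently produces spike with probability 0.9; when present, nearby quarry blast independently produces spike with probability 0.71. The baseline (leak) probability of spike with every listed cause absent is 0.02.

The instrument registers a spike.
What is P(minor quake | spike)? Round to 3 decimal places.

P(minor quake | spike) ≈ 0.392

Under noisy-OR, P(spike | causes) = 1 − (1−0.02)·∏(1−qᵢ) over the active causes.
Sum P(spike|·) weighted by the priors over the 4 (minor quake, nearby quarry blast) configurations:
  P(spike) = 0.02·0.77·0.4 + 0.7158·0.77·0.6 + 0.902·0.23·0.4 + 0.97158·0.23·0.6
        = 0.006160 + 0.330700 + 0.082984 + 0.134078 = 0.553922
Configurations with minor quake contribute 0.217062, so
  P(minor quake | spike) = 0.217062 / 0.553922 ≈ 0.392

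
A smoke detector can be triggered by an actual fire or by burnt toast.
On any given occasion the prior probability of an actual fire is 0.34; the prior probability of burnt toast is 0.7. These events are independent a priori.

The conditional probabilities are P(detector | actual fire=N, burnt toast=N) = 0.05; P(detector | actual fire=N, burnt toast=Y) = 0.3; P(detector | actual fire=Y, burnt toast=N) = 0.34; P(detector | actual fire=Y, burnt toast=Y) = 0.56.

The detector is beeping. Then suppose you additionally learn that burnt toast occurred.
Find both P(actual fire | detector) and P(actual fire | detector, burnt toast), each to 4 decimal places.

P(detector) = 0.05×0.66×0.3 + 0.3×0.66×0.7 + 0.34×0.34×0.3 + 0.56×0.34×0.7 = 0.009900 + 0.138600 + 0.034680 + 0.133280 = 0.316460
The actual fire-present share is 0.034680 + 0.133280 = 0.167960.
So P(actual fire | detector) = 0.167960/0.316460 ≈ 0.5307.

With the extra evidence:
P(detector | burnt toast) = 0.3*0.66 + 0.56*0.34 = 0.198000 + 0.190400 = 0.388400
Restricting to configurations with actual fire present: 0.56*0.34 = 0.190400.
Hence the posterior is 0.190400/0.388400 ≈ 0.4902.
— burnt toast explains away the evidence for actual fire.

P(actual fire | detector) ≈ 0.5307; P(actual fire | detector, burnt toast) ≈ 0.4902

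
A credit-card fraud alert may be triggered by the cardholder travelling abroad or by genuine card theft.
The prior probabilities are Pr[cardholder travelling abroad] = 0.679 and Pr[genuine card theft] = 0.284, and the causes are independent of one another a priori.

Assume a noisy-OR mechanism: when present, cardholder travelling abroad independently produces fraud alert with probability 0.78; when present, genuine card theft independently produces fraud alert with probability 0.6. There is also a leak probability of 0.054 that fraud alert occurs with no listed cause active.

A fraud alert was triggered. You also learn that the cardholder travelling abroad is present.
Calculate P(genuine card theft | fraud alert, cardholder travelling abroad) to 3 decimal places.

P(genuine card theft | fraud alert, cardholder travelling abroad) ≈ 0.315

Under noisy-OR, P(fraud alert | causes) = 1 − (1−0.054)·∏(1−qᵢ) over the active causes.
P(fraud alert | cardholder travelling abroad) = 0.79188·0.716 + 0.916752·0.284 = 0.566986 + 0.260358 = 0.827344
The genuine card theft-present share is 0.916752·0.284 = 0.260358.
So P(genuine card theft | fraud alert, cardholder travelling abroad) = 0.260358/0.827344 ≈ 0.315.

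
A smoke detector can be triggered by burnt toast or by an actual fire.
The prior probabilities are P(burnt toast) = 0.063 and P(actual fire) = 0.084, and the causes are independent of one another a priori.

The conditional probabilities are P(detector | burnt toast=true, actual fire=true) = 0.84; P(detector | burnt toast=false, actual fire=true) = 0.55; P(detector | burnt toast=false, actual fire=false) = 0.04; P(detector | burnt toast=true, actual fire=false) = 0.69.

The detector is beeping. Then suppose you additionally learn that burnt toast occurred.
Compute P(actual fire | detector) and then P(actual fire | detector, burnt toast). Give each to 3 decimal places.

P(actual fire | detector) ≈ 0.392; P(actual fire | detector, burnt toast) ≈ 0.100

Sum P(detector|·) weighted by the priors over the 4 (burnt toast, actual fire) configurations:
  P(detector) = 0.04·0.937·0.916 + 0.55·0.937·0.084 + 0.69·0.063·0.916 + 0.84·0.063·0.084
        = 0.034332 + 0.043289 + 0.039819 + 0.004445 = 0.121885
Keeping only the actual fire-present terms gives 0.047734, so
  P(actual fire | detector) = 0.047734 / 0.121885 ≈ 0.392

With the extra evidence:
P(detector | burnt toast) = 0.69·0.916 + 0.84·0.084 = 0.632040 + 0.070560 = 0.702600
The actual fire-present share is 0.84·0.084 = 0.070560.
So P(actual fire | detector, burnt toast) = 0.070560/0.702600 ≈ 0.100.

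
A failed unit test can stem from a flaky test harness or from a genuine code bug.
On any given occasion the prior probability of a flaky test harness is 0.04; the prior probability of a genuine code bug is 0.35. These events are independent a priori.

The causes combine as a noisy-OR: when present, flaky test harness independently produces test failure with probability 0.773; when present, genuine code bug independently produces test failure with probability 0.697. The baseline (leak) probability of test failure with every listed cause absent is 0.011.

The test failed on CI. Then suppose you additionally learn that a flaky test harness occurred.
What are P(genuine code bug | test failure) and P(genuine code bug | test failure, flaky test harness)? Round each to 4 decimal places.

P(genuine code bug | test failure) ≈ 0.9019; P(genuine code bug | test failure, flaky test harness) ≈ 0.3929

Under noisy-OR, P(test failure | causes) = 1 − (1−0.011)·∏(1−qᵢ) over the active causes.
Enumerate the 4 (flaky test harness, genuine code bug) configurations and weight by the priors:
  P(test failure) = 0.011×0.96×0.65 + 0.700333×0.96×0.35 + 0.775497×0.04×0.65 + 0.931976×0.04×0.35
        = 0.006864 + 0.235312 + 0.020163 + 0.013048 = 0.275387
The terms with genuine code bug present sum to 0.248360, so
  P(genuine code bug | test failure) = 0.248360 / 0.275387 ≈ 0.9019

Now condition on the additional information:
For the numerator, keep only genuine code bug=true terms: 0.931976×0.35 = 0.326192
The normalizing constant is 0.775497×0.65 + 0.931976×0.35 = 0.830265
P(genuine code bug | test failure, flaky test harness) = 0.326192/0.830265 ≈ 0.3929
— flaky test harness explains away the evidence for genuine code bug.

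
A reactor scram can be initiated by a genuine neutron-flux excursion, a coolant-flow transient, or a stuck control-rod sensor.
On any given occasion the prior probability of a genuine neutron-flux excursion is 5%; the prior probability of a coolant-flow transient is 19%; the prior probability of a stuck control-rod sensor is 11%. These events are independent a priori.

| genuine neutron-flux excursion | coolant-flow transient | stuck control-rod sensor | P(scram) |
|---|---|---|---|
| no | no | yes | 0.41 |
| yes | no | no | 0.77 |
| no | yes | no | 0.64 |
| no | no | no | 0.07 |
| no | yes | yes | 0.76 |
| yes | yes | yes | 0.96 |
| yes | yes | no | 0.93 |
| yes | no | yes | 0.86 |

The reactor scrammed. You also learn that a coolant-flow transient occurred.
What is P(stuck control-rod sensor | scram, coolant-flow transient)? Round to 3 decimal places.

P(stuck control-rod sensor | scram, coolant-flow transient) ≈ 0.127

Sum P(scram|·) weighted by the priors over the 4 (genuine neutron-flux excursion, stuck control-rod sensor) configurations:
  P(scram | coolant-flow transient) = 0.64·0.95·0.89 + 0.76·0.95·0.11 + 0.93·0.05·0.89 + 0.96·0.05·0.11
        = 0.541120 + 0.079420 + 0.041385 + 0.005280 = 0.667205
Configurations with stuck control-rod sensor contribute 0.084700, so
  P(stuck control-rod sensor | scram, coolant-flow transient) = 0.084700 / 0.667205 ≈ 0.127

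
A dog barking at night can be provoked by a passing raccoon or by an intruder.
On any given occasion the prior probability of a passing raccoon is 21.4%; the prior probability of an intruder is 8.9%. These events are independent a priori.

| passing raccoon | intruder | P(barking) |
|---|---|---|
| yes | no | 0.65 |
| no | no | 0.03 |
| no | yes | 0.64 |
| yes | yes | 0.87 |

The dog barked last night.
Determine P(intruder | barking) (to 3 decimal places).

Weight on intruder=true, given the evidence: 0.044771 + 0.016570 = 0.061341
Denominator P(barking): 0.03×0.786×0.911 + 0.64×0.786×0.089 + 0.65×0.214×0.911 + 0.87×0.214×0.089 = 0.209542
P(intruder | barking) = 0.061341/0.209542 ≈ 0.293

P(intruder | barking) ≈ 0.293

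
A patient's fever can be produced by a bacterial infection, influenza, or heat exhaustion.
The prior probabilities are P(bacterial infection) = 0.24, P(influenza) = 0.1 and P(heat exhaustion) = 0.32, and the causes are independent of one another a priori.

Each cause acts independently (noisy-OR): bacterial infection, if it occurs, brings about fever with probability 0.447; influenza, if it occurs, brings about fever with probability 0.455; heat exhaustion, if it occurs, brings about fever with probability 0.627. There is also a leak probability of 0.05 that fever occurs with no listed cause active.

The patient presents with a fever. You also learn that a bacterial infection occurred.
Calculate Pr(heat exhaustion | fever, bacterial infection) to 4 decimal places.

Pr(heat exhaustion | fever, bacterial infection) ≈ 0.4342

Under noisy-OR, P(fever | causes) = 1 − (1−0.05)·∏(1−qᵢ) over the active causes.
P(fever | bacterial infection) = 0.47465×0.9×0.68 + 0.804044×0.9×0.32 + 0.713684×0.1×0.68 + 0.893204×0.1×0.32 = 0.290486 + 0.231565 + 0.048531 + 0.028583 = 0.599165
Restricting to configurations with heat exhaustion present: 0.231565 + 0.028583 = 0.260148.
Hence the posterior is 0.260148/0.599165 ≈ 0.4342.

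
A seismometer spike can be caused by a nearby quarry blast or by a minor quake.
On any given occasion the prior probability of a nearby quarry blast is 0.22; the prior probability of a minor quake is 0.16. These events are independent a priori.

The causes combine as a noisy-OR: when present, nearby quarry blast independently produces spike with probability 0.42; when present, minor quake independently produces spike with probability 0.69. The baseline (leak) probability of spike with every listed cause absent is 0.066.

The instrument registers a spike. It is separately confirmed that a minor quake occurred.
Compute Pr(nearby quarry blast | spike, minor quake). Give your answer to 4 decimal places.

Pr(nearby quarry blast | spike, minor quake) ≈ 0.2483

Under noisy-OR, P(spike | causes) = 1 − (1−0.066)·∏(1−qᵢ) over the active causes.
Sum P(spike|·) weighted by the priors over both values of nearby quarry blast:
  P(spike | minor quake) = 0.71046*0.78 + 0.832067*0.22
        = 0.554159 + 0.183055 = 0.737214
Configurations with nearby quarry blast contribute 0.183055, so
  P(nearby quarry blast | spike, minor quake) = 0.183055 / 0.737214 ≈ 0.2483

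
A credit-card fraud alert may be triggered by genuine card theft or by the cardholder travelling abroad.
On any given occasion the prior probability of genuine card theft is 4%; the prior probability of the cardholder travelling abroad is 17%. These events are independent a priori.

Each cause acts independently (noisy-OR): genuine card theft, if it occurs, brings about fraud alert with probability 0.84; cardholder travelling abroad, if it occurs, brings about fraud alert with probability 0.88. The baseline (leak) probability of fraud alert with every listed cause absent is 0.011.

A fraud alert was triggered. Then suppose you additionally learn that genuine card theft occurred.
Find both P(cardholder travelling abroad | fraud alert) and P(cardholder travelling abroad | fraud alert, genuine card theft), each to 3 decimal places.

P(cardholder travelling abroad | fraud alert) ≈ 0.804; P(cardholder travelling abroad | fraud alert, genuine card theft) ≈ 0.193

Under noisy-OR, P(fraud alert | causes) = 1 − (1−0.011)·∏(1−qᵢ) over the active causes.
By total probability over the 4 (genuine card theft, cardholder travelling abroad) configurations:
  P(fraud alert) = 0.011×0.96×0.83 + 0.88132×0.96×0.17 + 0.84176×0.04×0.83 + 0.981011×0.04×0.17
        = 0.008765 + 0.143831 + 0.027946 + 0.006671 = 0.187213
Configurations with cardholder travelling abroad contribute 0.150502, so
  P(cardholder travelling abroad | fraud alert) = 0.150502 / 0.187213 ≈ 0.804

Now also conditioning on genuine card theft=true:
Weight on cardholder travelling abroad=true, given the evidence: 0.981011×0.17 = 0.166772
Denominator P(fraud alert | genuine card theft): 0.84176×0.83 + 0.981011×0.17 = 0.865433
Posterior = 0.166772 / 0.865433 ≈ 0.193
The drop from 0.804 to 0.193 is the explaining-away (discounting) effect.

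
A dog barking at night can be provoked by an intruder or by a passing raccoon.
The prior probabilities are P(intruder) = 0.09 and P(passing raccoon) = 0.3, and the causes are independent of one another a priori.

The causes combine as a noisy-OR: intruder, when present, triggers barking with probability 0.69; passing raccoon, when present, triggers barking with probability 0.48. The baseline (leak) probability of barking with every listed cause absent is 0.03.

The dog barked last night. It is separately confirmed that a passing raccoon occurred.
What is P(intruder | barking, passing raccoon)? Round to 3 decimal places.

P(intruder | barking, passing raccoon) ≈ 0.144

Under noisy-OR, P(barking | causes) = 1 − (1−0.03)·∏(1−qᵢ) over the active causes.
Numerator (weight on configurations with intruder): 0.843636·0.09 = 0.075927
Normalizer over all consistent configurations: 0.4956·0.91 + 0.843636·0.09 = 0.526923
Posterior = 0.075927 / 0.526923 ≈ 0.144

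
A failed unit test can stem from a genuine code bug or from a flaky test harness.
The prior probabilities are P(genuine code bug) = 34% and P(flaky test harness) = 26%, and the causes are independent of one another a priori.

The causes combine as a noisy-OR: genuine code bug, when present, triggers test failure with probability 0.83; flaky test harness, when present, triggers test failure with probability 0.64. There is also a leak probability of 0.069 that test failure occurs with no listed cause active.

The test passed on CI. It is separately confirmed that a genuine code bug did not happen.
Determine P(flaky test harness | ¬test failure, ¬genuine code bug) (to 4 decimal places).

P(flaky test harness | ¬test failure, ¬genuine code bug) ≈ 0.1123

Under noisy-OR, P(test failure | causes) = 1 − (1−0.069)·∏(1−qᵢ) over the active causes.
Numerator (weight on configurations with flaky test harness): 0.33516·0.26 = 0.087142
Normalizer over all consistent configurations: 0.931·0.74 + 0.33516·0.26 = 0.776082
Posterior = 0.087142 / 0.776082 ≈ 0.1123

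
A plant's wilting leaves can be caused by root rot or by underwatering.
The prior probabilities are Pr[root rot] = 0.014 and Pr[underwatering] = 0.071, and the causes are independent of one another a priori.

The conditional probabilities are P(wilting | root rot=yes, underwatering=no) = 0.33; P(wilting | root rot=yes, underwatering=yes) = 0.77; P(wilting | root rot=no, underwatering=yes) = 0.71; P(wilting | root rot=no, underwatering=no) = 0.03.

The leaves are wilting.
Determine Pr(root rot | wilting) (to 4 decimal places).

Pr(root rot | wilting) ≈ 0.0615

Sum P(wilting|·) weighted by the priors over the 4 (root rot, underwatering) configurations:
  P(wilting) = 0.03×0.986×0.929 + 0.71×0.986×0.071 + 0.33×0.014×0.929 + 0.77×0.014×0.071
        = 0.027480 + 0.049704 + 0.004292 + 0.000765 = 0.082241
Keeping only the root rot-present terms gives 0.005057, so
  P(root rot | wilting) = 0.005057 / 0.082241 ≈ 0.0615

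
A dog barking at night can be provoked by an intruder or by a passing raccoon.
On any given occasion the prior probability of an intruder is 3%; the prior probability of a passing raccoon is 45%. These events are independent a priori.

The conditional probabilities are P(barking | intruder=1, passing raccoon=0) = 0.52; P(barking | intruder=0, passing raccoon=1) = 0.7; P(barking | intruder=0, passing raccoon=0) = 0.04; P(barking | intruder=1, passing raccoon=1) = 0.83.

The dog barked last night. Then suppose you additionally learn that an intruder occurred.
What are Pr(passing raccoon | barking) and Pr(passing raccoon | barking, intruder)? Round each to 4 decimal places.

Numerator (weight on configurations with passing raccoon): 0.305550 + 0.011205 = 0.316755
The normalizing constant is 0.04·0.97·0.55 + 0.7·0.97·0.45 + 0.52·0.03·0.55 + 0.83·0.03·0.45 = 0.346675
P(passing raccoon | barking) = 0.316755/0.346675 ≈ 0.9137

Now also conditioning on intruder=true:
Numerator (weight on configurations with passing raccoon): 0.83*0.45 = 0.373500
Normalizer over all consistent configurations: 0.52*0.55 + 0.83*0.45 = 0.659500
Posterior = 0.373500 / 0.659500 ≈ 0.5663

Pr(passing raccoon | barking) ≈ 0.9137; Pr(passing raccoon | barking, intruder) ≈ 0.5663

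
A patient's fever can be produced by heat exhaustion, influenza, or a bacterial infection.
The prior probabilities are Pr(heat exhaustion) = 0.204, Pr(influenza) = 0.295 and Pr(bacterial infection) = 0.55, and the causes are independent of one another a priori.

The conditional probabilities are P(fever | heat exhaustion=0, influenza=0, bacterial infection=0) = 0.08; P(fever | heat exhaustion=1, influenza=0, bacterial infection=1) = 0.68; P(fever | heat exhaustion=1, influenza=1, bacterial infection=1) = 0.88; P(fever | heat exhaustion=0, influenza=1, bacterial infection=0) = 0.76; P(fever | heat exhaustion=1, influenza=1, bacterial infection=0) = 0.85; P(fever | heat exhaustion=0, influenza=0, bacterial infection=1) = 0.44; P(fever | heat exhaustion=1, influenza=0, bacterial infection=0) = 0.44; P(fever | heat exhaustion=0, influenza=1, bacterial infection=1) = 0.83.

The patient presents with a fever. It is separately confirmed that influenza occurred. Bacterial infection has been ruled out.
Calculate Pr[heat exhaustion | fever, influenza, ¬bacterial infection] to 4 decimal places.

Pr[heat exhaustion | fever, influenza, ¬bacterial infection] ≈ 0.2228

P(fever | influenza, ¬bacterial infection) = 0.76·0.796 + 0.85·0.204 = 0.604960 + 0.173400 = 0.778360
The heat exhaustion-present share is 0.85·0.204 = 0.173400.
Hence the posterior is 0.173400/0.778360 ≈ 0.2228.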